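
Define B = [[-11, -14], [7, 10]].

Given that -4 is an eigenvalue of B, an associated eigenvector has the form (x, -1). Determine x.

We need (B + 4I)v = 0.
B + 4I = [[-7, -14], [7, 14]].
Row 1: (-7)·x + (-14)·-1 = 0
Row 2: (7)·x + (14)·-1 = 0
Solving gives x = 2.
Check: B·(2, -1) = (-8, 4) = -4·(2, -1).

2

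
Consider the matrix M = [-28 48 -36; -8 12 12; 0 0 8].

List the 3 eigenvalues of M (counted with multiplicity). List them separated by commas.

Set up det(μI - M) = 0.
Cofactor expansion gives p(μ) = μ^3 + 8μ^2 - 80μ - 384.
Rational-root test: μ = -4 gives p(-4) = 0.
Dividing by (μ + 4) leaves μ^2 + 4μ - 96.
The quadratic factors as (μ + 12)·(μ - 8).
Eigenvalues: -12, -4, 8.

-12, -4, 8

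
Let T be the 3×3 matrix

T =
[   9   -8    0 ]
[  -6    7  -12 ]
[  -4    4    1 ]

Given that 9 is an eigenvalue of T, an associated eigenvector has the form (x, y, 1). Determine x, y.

-2, 0

We need (T - 9I)v = 0.
T - 9I = [[0, -8, 0], [-6, -2, -12], [-4, 4, -8]].
Row 1: (0)·x + (-8)·y + (0)·1 = 0
Row 2: (-6)·x + (-2)·y + (-12)·1 = 0
Row 3: (-4)·x + (4)·y + (-8)·1 = 0
Solving gives x = -2, y = 0.
Check: T·(-2, 0, 1) = (-18, 0, 9) = 9·(-2, 0, 1).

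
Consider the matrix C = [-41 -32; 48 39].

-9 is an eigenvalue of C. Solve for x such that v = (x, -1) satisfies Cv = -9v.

We need (C + 9I)v = 0.
C + 9I = [[-32, -32], [48, 48]].
Row 1: (-32)·x + (-32)·-1 = 0
Row 2: (48)·x + (48)·-1 = 0
Solving gives x = 1.
Check: C·(1, -1) = (-9, 9) = -9·(1, -1).

1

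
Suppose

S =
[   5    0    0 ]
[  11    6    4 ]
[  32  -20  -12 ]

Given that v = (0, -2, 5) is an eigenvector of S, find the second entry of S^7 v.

32768

First find the eigenvalue: Sv = (0, 8, -20) = -4·(0, -2, 5), so λ = -4.
Then S^7 v = λ^7·v = (-4)^7·(0, -2, 5) = -16384·(0, -2, 5) = (0, 32768, -81920).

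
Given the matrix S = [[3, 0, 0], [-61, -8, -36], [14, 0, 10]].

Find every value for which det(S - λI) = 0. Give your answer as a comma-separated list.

The characteristic polynomial is p(t) = det(tI - S).
Expanding the 3×3 determinant: p(t) = t^3 - 5t^2 - 74t + 240.
Rational-root test: t = 3 gives p(3) = 0.
Dividing by (t - 3) leaves t^2 - 2t - 80.
The quadratic factors as (t + 8)·(t - 10).
Eigenvalues: -8, 3, 10.

-8, 3, 10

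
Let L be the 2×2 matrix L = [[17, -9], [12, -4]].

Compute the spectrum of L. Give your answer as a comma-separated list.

det(L - λI) = (17 - λ)(-4 - λ) - (-9)·(12) = λ^2 - 13λ + 40.
This factors as (λ - 5)·(λ - 8) = 0.
Eigenvalues: 5, 8.

5, 8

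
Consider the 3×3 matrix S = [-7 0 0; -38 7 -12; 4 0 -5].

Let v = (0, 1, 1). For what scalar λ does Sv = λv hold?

Compute Sv: S·(0, 1, 1) = (0, -5, -5).
Since Sv = λv, compare component 2: -5 = λ·1, so λ = -5.

-5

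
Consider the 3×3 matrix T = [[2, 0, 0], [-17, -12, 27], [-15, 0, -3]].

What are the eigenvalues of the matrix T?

-12, -3, 2

Compute the characteristic polynomial p(r) = det(rI - T).
Expanding the 3×3 determinant: p(r) = r^3 + 13r^2 + 6r - 72.
Since p(-3) = 0, r = -3 is a root.
Factor out (r + 3): p(r) = (r + 3)·(r^2 + 10r - 24).
The quadratic factors as (r + 12)·(r - 2).
Eigenvalues: -12, -3, 2.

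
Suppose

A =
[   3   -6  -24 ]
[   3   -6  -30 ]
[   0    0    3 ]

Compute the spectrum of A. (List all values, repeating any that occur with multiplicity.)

The characteristic polynomial is p(lambda) = det(lambda·I - A).
Expanding the 3×3 determinant: p(lambda) = lambda^3 - 9·lambda.
Since p(0) = 0, lambda = 0 is a root.
Factor out lambda: p(lambda) = lambda·(lambda^2 - 9).
The quadratic factors as (lambda + 3)·(lambda - 3).
Eigenvalues: -3, 0, 3.

-3, 0, 3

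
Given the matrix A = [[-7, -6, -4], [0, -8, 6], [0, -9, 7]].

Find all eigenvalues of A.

The characteristic polynomial is p(λ) = det(λI - A).
Cofactor expansion gives p(λ) = λ^3 + 8λ^2 + 5λ - 14.
Try λ = -2: p(-2) = 0, so -2 is a root.
Factor out (λ + 2): p(λ) = (λ + 2)·(λ^2 + 6λ - 7).
The quadratic factors as (λ + 7)·(λ - 1).
Eigenvalues: -7, -2, 1.

-7, -2, 1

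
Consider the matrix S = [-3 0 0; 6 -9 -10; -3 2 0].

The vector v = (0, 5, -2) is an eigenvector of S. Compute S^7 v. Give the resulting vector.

First find the eigenvalue: Sv = (0, -25, 10) = -5·(0, 5, -2), so λ = -5.
Then S^7 v = λ^7·v = (-5)^7·(0, 5, -2) = -78125·(0, 5, -2) = (0, -390625, 156250).

(0, -390625, 156250)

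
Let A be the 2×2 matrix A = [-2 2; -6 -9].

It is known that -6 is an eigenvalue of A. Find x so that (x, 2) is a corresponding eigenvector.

-1

We need (A + 6I)v = 0.
A + 6I = [[4, 2], [-6, -3]].
Row 1: (4)·x + (2)·2 = 0
Row 2: (-6)·x + (-3)·2 = 0
Solving gives x = -1.
Check: A·(-1, 2) = (6, -12) = -6·(-1, 2).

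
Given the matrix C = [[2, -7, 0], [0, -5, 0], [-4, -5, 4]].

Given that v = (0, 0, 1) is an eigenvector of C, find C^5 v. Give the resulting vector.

First find the eigenvalue: Cv = (0, 0, 4) = 4·(0, 0, 1), so λ = 4.
Then C^5 v = λ^5·v = 4^5·(0, 0, 1) = 1024·(0, 0, 1) = (0, 0, 1024).

(0, 0, 1024)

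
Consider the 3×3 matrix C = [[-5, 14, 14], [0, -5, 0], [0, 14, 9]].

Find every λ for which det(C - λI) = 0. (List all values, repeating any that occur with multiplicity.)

The characteristic polynomial is p(λ) = det(λI - C).
Cofactor expansion gives p(λ) = λ^3 + λ^2 - 65λ - 225.
Rational-root test: λ = 9 gives p(9) = 0.
Dividing by (λ - 9) leaves λ^2 + 10λ + 25.
The quadratic factor is (λ + 5)^2.
Eigenvalues: -5, -5, 9.

-5, -5, 9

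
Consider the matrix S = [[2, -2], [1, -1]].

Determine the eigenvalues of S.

0, 1

det(S - μI) = (2 - μ)(-1 - μ) - (-2)·(1) = μ^2 - μ.
This factors as μ·(μ - 1) = 0.
Eigenvalues: 0, 1.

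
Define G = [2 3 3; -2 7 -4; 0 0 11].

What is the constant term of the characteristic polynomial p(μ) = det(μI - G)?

-220

p(0) = det(0·I − G) = det(−G) = (−1)^3·det(G).
det(G) = 220, so p(0) = -220.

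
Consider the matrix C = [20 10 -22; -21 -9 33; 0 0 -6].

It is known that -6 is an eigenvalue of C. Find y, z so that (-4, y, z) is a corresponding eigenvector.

We need (C + 6I)v = 0.
C + 6I = [[26, 10, -22], [-21, -3, 33], [0, 0, 0]].
Row 1: (26)·-4 + (10)·y + (-22)·z = 0
Row 2: (-21)·-4 + (-3)·y + (33)·z = 0
Row 3: (0)·-4 + (0)·y + (0)·z = 0
Solving gives y = 6, z = -2.
Check: C·(-4, 6, -2) = (24, -36, 12) = -6·(-4, 6, -2).

6, -2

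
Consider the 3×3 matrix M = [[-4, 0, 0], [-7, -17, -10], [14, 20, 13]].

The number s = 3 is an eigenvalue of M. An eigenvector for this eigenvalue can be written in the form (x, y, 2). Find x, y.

We need (M - 3I)v = 0.
M - 3I = [[-7, 0, 0], [-7, -20, -10], [14, 20, 10]].
Row 1: (-7)·x + (0)·y + (0)·2 = 0
Row 2: (-7)·x + (-20)·y + (-10)·2 = 0
Row 3: (14)·x + (20)·y + (10)·2 = 0
Solving gives x = 0, y = -1.
Check: M·(0, -1, 2) = (0, -3, 6) = 3·(0, -1, 2).

0, -1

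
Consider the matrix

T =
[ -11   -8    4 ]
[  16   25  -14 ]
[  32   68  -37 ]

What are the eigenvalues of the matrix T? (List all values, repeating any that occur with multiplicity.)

Compute the characteristic polynomial p(t) = det(tI - T).
Expanding the 3×3 determinant: p(t) = t^3 + 23t^2 + 159t + 297.
Rational-root test: t = -3 gives p(-3) = 0.
Factor out (t + 3): p(t) = (t + 3)·(t^2 + 20t + 99).
The quadratic factors as (t + 11)·(t + 9).
Eigenvalues: -11, -9, -3.

-11, -9, -3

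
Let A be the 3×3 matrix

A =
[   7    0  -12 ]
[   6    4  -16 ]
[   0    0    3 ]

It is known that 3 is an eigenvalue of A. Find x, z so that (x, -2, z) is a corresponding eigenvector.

We need (A - 3I)v = 0.
A - 3I = [[4, 0, -12], [6, 1, -16], [0, 0, 0]].
Row 1: (4)·x + (0)·-2 + (-12)·z = 0
Row 2: (6)·x + (1)·-2 + (-16)·z = 0
Row 3: (0)·x + (0)·-2 + (0)·z = 0
Solving gives x = 3, z = 1.
Check: A·(3, -2, 1) = (9, -6, 3) = 3·(3, -2, 1).

3, 1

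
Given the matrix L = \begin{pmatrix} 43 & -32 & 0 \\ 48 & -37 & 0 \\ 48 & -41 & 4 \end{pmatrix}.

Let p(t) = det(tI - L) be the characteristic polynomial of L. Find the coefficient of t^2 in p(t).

-10

The coefficient of t^2 of det(tI - L) is −trace(L).
trace(L) = (43) + (-37) + (4) = 10, so the coefficient is -10.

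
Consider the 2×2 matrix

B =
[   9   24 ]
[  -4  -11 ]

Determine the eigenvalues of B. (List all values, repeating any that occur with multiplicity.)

-3, 1

det(B - λI) = (9 - λ)(-11 - λ) - (24)·(-4) = λ^2 + 2λ - 3.
This factors as (λ + 3)·(λ - 1) = 0.
Eigenvalues: -3, 1.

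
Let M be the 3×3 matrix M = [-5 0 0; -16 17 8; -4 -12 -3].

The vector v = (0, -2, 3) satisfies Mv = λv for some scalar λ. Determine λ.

Compute Mv: M·(0, -2, 3) = (0, -10, 15).
Since Mv = λv, compare component 2: -10 = λ·-2, so λ = 5.

5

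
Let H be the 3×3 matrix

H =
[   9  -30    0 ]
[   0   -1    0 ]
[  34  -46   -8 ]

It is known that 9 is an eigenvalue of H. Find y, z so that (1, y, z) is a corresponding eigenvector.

0, 2

We need (H - 9I)v = 0.
H - 9I = [[0, -30, 0], [0, -10, 0], [34, -46, -17]].
Row 1: (0)·1 + (-30)·y + (0)·z = 0
Row 2: (0)·1 + (-10)·y + (0)·z = 0
Row 3: (34)·1 + (-46)·y + (-17)·z = 0
Solving gives y = 0, z = 2.
Check: H·(1, 0, 2) = (9, 0, 18) = 9·(1, 0, 2).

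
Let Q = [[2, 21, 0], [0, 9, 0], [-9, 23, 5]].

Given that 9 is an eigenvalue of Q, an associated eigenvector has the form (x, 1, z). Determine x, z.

We need (Q - 9I)v = 0.
Q - 9I = [[-7, 21, 0], [0, 0, 0], [-9, 23, -4]].
Row 1: (-7)·x + (21)·1 + (0)·z = 0
Row 2: (0)·x + (0)·1 + (0)·z = 0
Row 3: (-9)·x + (23)·1 + (-4)·z = 0
Solving gives x = 3, z = -1.
Check: Q·(3, 1, -1) = (27, 9, -9) = 9·(3, 1, -1).

3, -1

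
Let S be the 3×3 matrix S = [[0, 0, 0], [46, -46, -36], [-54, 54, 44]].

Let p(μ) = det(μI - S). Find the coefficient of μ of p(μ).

-80

p(μ) = μ^3 + 2μ^2 - 80μ.
The coefficient of μ is -80.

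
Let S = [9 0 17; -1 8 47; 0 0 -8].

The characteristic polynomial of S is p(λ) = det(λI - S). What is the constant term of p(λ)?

576

p(λ) = λ^3 - 9λ^2 - 64λ + 576.
The constant term is 576.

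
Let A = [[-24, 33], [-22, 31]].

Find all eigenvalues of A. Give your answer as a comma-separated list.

-2, 9

det(A - sI) = (-24 - s)(31 - s) - (33)·(-22) = s^2 - 7s - 18.
This factors as (s + 2)·(s - 9) = 0.
Eigenvalues: -2, 9.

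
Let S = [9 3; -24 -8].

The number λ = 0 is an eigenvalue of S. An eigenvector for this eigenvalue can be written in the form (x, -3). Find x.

1

We need (S)v = 0.
S = [[9, 3], [-24, -8]].
Row 1: (9)·x + (3)·-3 = 0
Row 2: (-24)·x + (-8)·-3 = 0
Solving gives x = 1.
Check: S·(1, -3) = (0, 0) = 0·(1, -3).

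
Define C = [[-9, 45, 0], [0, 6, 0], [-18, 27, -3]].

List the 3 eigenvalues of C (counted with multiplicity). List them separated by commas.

Set up det(lambda·I - C) = 0.
Cofactor expansion gives p(lambda) = lambda^3 + 6·lambda^2 - 45·lambda - 162.
Rational-root test: lambda = 6 gives p(6) = 0.
Factor out (lambda - 6): p(lambda) = (lambda - 6)·(lambda^2 + 12·lambda + 27).
The quadratic factors as (lambda + 9)·(lambda + 3).
Eigenvalues: -9, -3, 6.

-9, -3, 6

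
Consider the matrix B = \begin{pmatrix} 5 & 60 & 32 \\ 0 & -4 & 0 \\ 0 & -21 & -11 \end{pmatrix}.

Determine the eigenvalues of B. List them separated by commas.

Set up det(lambda·I - B) = 0.
Cofactor expansion gives p(lambda) = lambda^3 + 10·lambda^2 - 31·lambda - 220.
Since p(5) = 0, lambda = 5 is a root.
Factor out (lambda - 5): p(lambda) = (lambda - 5)·(lambda^2 + 15·lambda + 44).
The quadratic factors as (lambda + 11)·(lambda + 4).
Eigenvalues: -11, -4, 5.

-11, -4, 5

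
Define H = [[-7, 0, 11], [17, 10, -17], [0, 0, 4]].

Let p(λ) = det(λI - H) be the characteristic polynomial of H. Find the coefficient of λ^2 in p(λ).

The coefficient of λ^2 of det(λI - H) is −trace(H).
trace(H) = (-7) + (10) + (4) = 7, so the coefficient is -7.

-7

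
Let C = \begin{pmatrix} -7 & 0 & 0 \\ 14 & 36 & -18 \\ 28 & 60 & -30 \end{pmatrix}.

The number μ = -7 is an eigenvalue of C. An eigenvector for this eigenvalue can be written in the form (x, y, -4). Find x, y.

We need (C + 7I)v = 0.
C + 7I = [[0, 0, 0], [14, 43, -18], [28, 60, -23]].
Row 1: (0)·x + (0)·y + (0)·-4 = 0
Row 2: (14)·x + (43)·y + (-18)·-4 = 0
Row 3: (28)·x + (60)·y + (-23)·-4 = 0
Solving gives x = 1, y = -2.
Check: C·(1, -2, -4) = (-7, 14, 28) = -7·(1, -2, -4).

1, -2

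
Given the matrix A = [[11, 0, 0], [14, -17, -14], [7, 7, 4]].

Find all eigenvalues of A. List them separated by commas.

-10, -3, 11

Set up det(sI - A) = 0.
Cofactor expansion gives p(s) = s^3 + 2s^2 - 113s - 330.
Since p(-10) = 0, s = -10 is a root.
Dividing by (s + 10) leaves s^2 - 8s - 33.
The quadratic factors as (s + 3)·(s - 11).
Eigenvalues: -10, -3, 11.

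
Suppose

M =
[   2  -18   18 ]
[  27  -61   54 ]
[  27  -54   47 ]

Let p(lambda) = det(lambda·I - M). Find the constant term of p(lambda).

p(lambda) = lambda^3 + 12·lambda^2 + 21·lambda - 98.
The constant term is -98.

-98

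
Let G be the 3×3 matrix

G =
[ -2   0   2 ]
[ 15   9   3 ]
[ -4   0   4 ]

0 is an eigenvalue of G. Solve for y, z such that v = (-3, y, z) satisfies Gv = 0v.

We need (G)v = 0.
G = [[-2, 0, 2], [15, 9, 3], [-4, 0, 4]].
Row 1: (-2)·-3 + (0)·y + (2)·z = 0
Row 2: (15)·-3 + (9)·y + (3)·z = 0
Row 3: (-4)·-3 + (0)·y + (4)·z = 0
Solving gives y = 6, z = -3.
Check: G·(-3, 6, -3) = (0, 0, 0) = 0·(-3, 6, -3).

6, -3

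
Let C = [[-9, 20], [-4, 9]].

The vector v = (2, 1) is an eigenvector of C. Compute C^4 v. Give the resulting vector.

First find the eigenvalue: Cv = (2, 1) = 1·(2, 1), so λ = 1.
Then C^4 v = λ^4·v = 1^4·(2, 1) = 1·(2, 1) = (2, 1).

(2, 1)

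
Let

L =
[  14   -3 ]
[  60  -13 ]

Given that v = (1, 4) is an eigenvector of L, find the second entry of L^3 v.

32

First find the eigenvalue: Lv = (2, 8) = 2·(1, 4), so λ = 2.
Then L^3 v = λ^3·v = 2^3·(1, 4) = 8·(1, 4) = (8, 32).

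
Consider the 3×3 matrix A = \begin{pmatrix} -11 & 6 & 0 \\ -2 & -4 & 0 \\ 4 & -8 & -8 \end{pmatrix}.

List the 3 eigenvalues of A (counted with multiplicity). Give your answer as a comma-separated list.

Set up det(sI - A) = 0.
Cofactor expansion gives p(s) = s^3 + 23s^2 + 176s + 448.
Try s = -8: p(-8) = 0, so -8 is a root.
Dividing by (s + 8) leaves s^2 + 15s + 56.
The quadratic factors as (s + 8)·(s + 7).
Eigenvalues: -8, -8, -7.

-8, -8, -7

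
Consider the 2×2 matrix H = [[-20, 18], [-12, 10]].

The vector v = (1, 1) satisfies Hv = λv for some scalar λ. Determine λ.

Compute Hv: H·(1, 1) = (-2, -2).
Since Hv = λv, compare component 1: -2 = λ·1, so λ = -2.

-2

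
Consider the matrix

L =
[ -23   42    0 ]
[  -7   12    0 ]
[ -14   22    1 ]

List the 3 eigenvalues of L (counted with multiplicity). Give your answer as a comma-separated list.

-9, -2, 1

Compute the characteristic polynomial p(lambda) = det(lambda·I - L).
Expanding along the first row, p(lambda) = lambda^3 + 10·lambda^2 + 7·lambda - 18.
Try lambda = 1: p(1) = 0, so 1 is a root.
Factor out (lambda - 1): p(lambda) = (lambda - 1)·(lambda^2 + 11·lambda + 18).
The quadratic factors as (lambda + 9)·(lambda + 2).
Eigenvalues: -9, -2, 1.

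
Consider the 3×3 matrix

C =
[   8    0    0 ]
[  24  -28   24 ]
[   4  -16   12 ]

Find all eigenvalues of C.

The characteristic polynomial is p(s) = det(sI - C).
Expanding the 3×3 determinant: p(s) = s^3 + 8s^2 - 80s - 384.
Since p(-4) = 0, s = -4 is a root.
Factor out (s + 4): p(s) = (s + 4)·(s^2 + 4s - 96).
The quadratic factors as (s + 12)·(s - 8).
Eigenvalues: -12, -4, 8.

-12, -4, 8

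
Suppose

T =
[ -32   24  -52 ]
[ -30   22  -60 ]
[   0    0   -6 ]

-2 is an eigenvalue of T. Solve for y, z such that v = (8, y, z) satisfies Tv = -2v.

10, 0

We need (T + 2I)v = 0.
T + 2I = [[-30, 24, -52], [-30, 24, -60], [0, 0, -4]].
Row 1: (-30)·8 + (24)·y + (-52)·z = 0
Row 2: (-30)·8 + (24)·y + (-60)·z = 0
Row 3: (0)·8 + (0)·y + (-4)·z = 0
Solving gives y = 10, z = 0.
Check: T·(8, 10, 0) = (-16, -20, 0) = -2·(8, 10, 0).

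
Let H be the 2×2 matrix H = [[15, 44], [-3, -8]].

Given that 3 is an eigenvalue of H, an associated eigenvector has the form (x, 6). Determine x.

We need (H - 3I)v = 0.
H - 3I = [[12, 44], [-3, -11]].
Row 1: (12)·x + (44)·6 = 0
Row 2: (-3)·x + (-11)·6 = 0
Solving gives x = -22.
Check: H·(-22, 6) = (-66, 18) = 3·(-22, 6).

-22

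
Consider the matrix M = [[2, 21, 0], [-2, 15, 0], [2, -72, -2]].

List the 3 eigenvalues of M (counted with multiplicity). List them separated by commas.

-2, 8, 9

Compute the characteristic polynomial p(r) = det(rI - M).
Cofactor expansion gives p(r) = r^3 - 15r^2 + 38r + 144.
Since p(8) = 0, r = 8 is a root.
Factor out (r - 8): p(r) = (r - 8)·(r^2 - 7r - 18).
The quadratic factors as (r + 2)·(r - 9).
Eigenvalues: -2, 8, 9.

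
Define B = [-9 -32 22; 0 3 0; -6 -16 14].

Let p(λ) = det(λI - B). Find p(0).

-18

p(0) = det(0·I − B) = det(−B) = (−1)^3·det(B).
det(B) = 18, so p(0) = -18.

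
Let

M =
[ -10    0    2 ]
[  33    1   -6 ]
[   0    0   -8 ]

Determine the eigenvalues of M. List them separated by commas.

-10, -8, 1

Set up det(λI - M) = 0.
Cofactor expansion gives p(λ) = λ^3 + 17λ^2 + 62λ - 80.
Since p(1) = 0, λ = 1 is a root.
Dividing by (λ - 1) leaves λ^2 + 18λ + 80.
The quadratic factors as (λ + 10)·(λ + 8).
Eigenvalues: -10, -8, 1.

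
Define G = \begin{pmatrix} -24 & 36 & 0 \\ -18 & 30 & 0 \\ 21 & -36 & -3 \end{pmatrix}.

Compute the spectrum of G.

The characteristic polynomial is p(λ) = det(λI - G).
Expanding along the first row, p(λ) = λ^3 - 3λ^2 - 90λ - 216.
Rational-root test: λ = -3 gives p(-3) = 0.
Factor out (λ + 3): p(λ) = (λ + 3)·(λ^2 - 6λ - 72).
The quadratic factors as (λ + 6)·(λ - 12).
Eigenvalues: -6, -3, 12.

-6, -3, 12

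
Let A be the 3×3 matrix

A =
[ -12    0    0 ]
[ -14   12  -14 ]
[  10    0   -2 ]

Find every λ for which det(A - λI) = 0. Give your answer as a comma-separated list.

-12, -2, 12

Set up det(tI - A) = 0.
Expanding along the first row, p(t) = t^3 + 2t^2 - 144t - 288.
Since p(12) = 0, t = 12 is a root.
Factor out (t - 12): p(t) = (t - 12)·(t^2 + 14t + 24).
The quadratic factors as (t + 12)·(t + 2).
Eigenvalues: -12, -2, 12.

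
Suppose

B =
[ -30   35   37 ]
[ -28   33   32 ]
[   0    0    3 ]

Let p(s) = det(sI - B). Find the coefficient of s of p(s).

-1

p(s) = s^3 - 6s^2 - s + 30.
The coefficient of s is -1.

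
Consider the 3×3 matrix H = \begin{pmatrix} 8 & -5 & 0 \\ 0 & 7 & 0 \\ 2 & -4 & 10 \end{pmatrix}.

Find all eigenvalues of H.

7, 8, 10

The characteristic polynomial is p(t) = det(tI - H).
Cofactor expansion gives p(t) = t^3 - 25t^2 + 206t - 560.
Since p(7) = 0, t = 7 is a root.
Factor out (t - 7): p(t) = (t - 7)·(t^2 - 18t + 80).
The quadratic factors as (t - 8)·(t - 10).
Eigenvalues: 7, 8, 10.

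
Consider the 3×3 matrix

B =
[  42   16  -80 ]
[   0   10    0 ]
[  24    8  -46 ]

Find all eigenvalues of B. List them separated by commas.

-6, 2, 10

The characteristic polynomial is p(λ) = det(λI - B).
Expanding along the first row, p(λ) = λ^3 - 6λ^2 - 52λ + 120.
Since p(2) = 0, λ = 2 is a root.
Dividing by (λ - 2) leaves λ^2 - 4λ - 60.
The quadratic factors as (λ + 6)·(λ - 10).
Eigenvalues: -6, 2, 10.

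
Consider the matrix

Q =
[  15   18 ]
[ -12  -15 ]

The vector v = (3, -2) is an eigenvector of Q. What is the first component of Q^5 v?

First find the eigenvalue: Qv = (9, -6) = 3·(3, -2), so λ = 3.
Then Q^5 v = λ^5·v = 3^5·(3, -2) = 243·(3, -2) = (729, -486).

729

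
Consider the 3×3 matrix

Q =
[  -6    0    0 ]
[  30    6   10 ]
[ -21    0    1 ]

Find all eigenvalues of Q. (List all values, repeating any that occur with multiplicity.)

Set up det(lambda·I - Q) = 0.
Expanding the 3×3 determinant: p(lambda) = lambda^3 - lambda^2 - 36·lambda + 36.
Try lambda = 6: p(6) = 0, so 6 is a root.
Factor out (lambda - 6): p(lambda) = (lambda - 6)·(lambda^2 + 5·lambda - 6).
The quadratic factors as (lambda + 6)·(lambda - 1).
Eigenvalues: -6, 1, 6.

-6, 1, 6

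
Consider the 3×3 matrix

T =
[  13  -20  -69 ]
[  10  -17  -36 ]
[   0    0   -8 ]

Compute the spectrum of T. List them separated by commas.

The characteristic polynomial is p(t) = det(tI - T).
Cofactor expansion gives p(t) = t^3 + 12t^2 + 11t - 168.
Rational-root test: t = 3 gives p(3) = 0.
Dividing by (t - 3) leaves t^2 + 15t + 56.
The quadratic factors as (t + 8)·(t + 7).
Eigenvalues: -8, -7, 3.

-8, -7, 3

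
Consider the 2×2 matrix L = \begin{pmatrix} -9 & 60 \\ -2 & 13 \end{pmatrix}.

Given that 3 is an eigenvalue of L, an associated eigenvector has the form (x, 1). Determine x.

5

We need (L - 3I)v = 0.
L - 3I = [[-12, 60], [-2, 10]].
Row 1: (-12)·x + (60)·1 = 0
Row 2: (-2)·x + (10)·1 = 0
Solving gives x = 5.
Check: L·(5, 1) = (15, 3) = 3·(5, 1).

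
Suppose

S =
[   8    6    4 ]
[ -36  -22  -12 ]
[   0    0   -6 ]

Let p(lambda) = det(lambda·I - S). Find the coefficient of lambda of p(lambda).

124

p(lambda) = lambda^3 + 20·lambda^2 + 124·lambda + 240.
The coefficient of lambda is 124.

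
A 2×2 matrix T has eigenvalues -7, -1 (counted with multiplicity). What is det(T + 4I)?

-9

If T has eigenvalues -7, -1, then T + 4I has eigenvalues -3, 3.
det(T + 4I) = (-3) · (3) = -9.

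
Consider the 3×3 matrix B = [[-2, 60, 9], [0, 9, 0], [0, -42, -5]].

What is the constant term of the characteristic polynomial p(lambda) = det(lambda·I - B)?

-90

p(0) = det(0·I − B) = det(−B) = (−1)^3·det(B).
det(B) = 90, so p(0) = -90.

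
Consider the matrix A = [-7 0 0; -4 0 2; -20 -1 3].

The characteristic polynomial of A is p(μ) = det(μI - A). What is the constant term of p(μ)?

p(μ) = μ^3 + 4μ^2 - 19μ + 14.
The constant term is 14.

14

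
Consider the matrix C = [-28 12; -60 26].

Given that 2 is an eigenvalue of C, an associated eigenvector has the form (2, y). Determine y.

5

We need (C - 2I)v = 0.
C - 2I = [[-30, 12], [-60, 24]].
Row 1: (-30)·2 + (12)·y = 0
Row 2: (-60)·2 + (24)·y = 0
Solving gives y = 5.
Check: C·(2, 5) = (4, 10) = 2·(2, 5).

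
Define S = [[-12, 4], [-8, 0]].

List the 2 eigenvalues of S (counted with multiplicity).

-8, -4

det(S - μI) = (-12 - μ)(0 - μ) - (4)·(-8) = μ^2 + 12μ + 32.
This factors as (μ + 8)·(μ + 4) = 0.
Eigenvalues: -8, -4.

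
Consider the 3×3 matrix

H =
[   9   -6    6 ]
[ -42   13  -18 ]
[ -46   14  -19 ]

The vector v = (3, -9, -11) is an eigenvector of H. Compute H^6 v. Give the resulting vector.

First find the eigenvalue: Hv = (15, -45, -55) = 5·(3, -9, -11), so λ = 5.
Then H^6 v = λ^6·v = 5^6·(3, -9, -11) = 15625·(3, -9, -11) = (46875, -140625, -171875).

(46875, -140625, -171875)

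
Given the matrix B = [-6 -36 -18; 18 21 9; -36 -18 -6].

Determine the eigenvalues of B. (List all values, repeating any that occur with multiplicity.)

Set up det(μI - B) = 0.
Expanding along the first row, p(μ) = μ^3 - 9μ^2 - 54μ + 216.
Try μ = -6: p(-6) = 0, so -6 is a root.
Dividing by (μ + 6) leaves μ^2 - 15μ + 36.
The quadratic factors as (μ - 3)·(μ - 12).
Eigenvalues: -6, 3, 12.

-6, 3, 12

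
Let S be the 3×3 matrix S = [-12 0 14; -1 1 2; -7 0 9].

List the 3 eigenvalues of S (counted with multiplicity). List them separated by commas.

Compute the characteristic polynomial p(μ) = det(μI - S).
Cofactor expansion gives p(μ) = μ^3 + 2μ^2 - 13μ + 10.
Try μ = -5: p(-5) = 0, so -5 is a root.
Dividing by (μ + 5) leaves μ^2 - 3μ + 2.
The quadratic factors as (μ - 1)·(μ - 2).
Eigenvalues: -5, 1, 2.

-5, 1, 2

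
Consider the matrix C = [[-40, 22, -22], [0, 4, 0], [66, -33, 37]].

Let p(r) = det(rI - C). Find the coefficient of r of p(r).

-40

p(r) = r^3 - r^2 - 40r + 112.
The coefficient of r is -40.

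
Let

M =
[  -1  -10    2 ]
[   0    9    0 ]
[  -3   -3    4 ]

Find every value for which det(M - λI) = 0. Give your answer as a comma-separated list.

Compute the characteristic polynomial p(s) = det(sI - M).
Cofactor expansion gives p(s) = s^3 - 12s^2 + 29s - 18.
Try s = 1: p(1) = 0, so 1 is a root.
Dividing by (s - 1) leaves s^2 - 11s + 18.
The quadratic factors as (s - 2)·(s - 9).
Eigenvalues: 1, 2, 9.

1, 2, 9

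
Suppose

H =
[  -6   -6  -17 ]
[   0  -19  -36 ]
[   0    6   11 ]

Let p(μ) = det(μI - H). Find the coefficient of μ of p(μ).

55

p(μ) = μ^3 + 14μ^2 + 55μ + 42.
The coefficient of μ is 55.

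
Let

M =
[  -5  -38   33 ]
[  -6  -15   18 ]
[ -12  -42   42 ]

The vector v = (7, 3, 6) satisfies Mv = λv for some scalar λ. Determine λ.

Compute Mv: M·(7, 3, 6) = (49, 21, 42).
Since Mv = λv, compare component 1: 49 = λ·7, so λ = 7.

7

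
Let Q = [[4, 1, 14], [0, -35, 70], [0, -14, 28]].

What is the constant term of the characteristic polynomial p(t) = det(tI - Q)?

0

p(0) = det(0·I − Q) = det(−Q) = (−1)^3·det(Q).
det(Q) = 0, so p(0) = 0.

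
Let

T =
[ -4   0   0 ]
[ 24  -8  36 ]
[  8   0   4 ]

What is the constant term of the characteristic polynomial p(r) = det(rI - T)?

-128

p(0) = det(0·I − T) = det(−T) = (−1)^3·det(T).
det(T) = 128, so p(0) = -128.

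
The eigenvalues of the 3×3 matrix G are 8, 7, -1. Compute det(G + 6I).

910

If G has eigenvalues 8, 7, -1, then G + 6I has eigenvalues 14, 13, 5.
det(G + 6I) = (14) · (13) · (5) = 910.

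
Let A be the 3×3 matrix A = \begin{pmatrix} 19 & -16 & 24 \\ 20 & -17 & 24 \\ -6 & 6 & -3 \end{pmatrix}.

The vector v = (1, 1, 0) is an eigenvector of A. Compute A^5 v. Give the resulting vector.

First find the eigenvalue: Av = (3, 3, 0) = 3·(1, 1, 0), so λ = 3.
Then A^5 v = λ^5·v = 3^5·(1, 1, 0) = 243·(1, 1, 0) = (243, 243, 0).

(243, 243, 0)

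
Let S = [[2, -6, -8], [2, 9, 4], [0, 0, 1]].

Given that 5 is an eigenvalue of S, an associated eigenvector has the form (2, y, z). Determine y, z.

-1, 0

We need (S - 5I)v = 0.
S - 5I = [[-3, -6, -8], [2, 4, 4], [0, 0, -4]].
Row 1: (-3)·2 + (-6)·y + (-8)·z = 0
Row 2: (2)·2 + (4)·y + (4)·z = 0
Row 3: (0)·2 + (0)·y + (-4)·z = 0
Solving gives y = -1, z = 0.
Check: S·(2, -1, 0) = (10, -5, 0) = 5·(2, -1, 0).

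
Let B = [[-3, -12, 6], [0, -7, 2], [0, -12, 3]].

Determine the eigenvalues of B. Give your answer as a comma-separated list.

-3, -3, -1

The characteristic polynomial is p(λ) = det(λI - B).
Cofactor expansion gives p(λ) = λ^3 + 7λ^2 + 15λ + 9.
Rational-root test: λ = -1 gives p(-1) = 0.
Factor out (λ + 1): p(λ) = (λ + 1)·(λ^2 + 6λ + 9).
The quadratic factor is (λ + 3)^2.
Eigenvalues: -3, -3, -1.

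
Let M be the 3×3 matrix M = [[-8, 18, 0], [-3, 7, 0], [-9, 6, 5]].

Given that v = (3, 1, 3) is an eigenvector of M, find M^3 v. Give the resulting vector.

First find the eigenvalue: Mv = (-6, -2, -6) = -2·(3, 1, 3), so λ = -2.
Then M^3 v = λ^3·v = (-2)^3·(3, 1, 3) = -8·(3, 1, 3) = (-24, -8, -24).

(-24, -8, -24)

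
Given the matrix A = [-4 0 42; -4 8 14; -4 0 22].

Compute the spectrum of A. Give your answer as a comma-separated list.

8, 8, 10

The characteristic polynomial is p(r) = det(rI - A).
Expanding along the first row, p(r) = r^3 - 26r^2 + 224r - 640.
Try r = 8: p(8) = 0, so 8 is a root.
Factor out (r - 8): p(r) = (r - 8)·(r^2 - 18r + 80).
The quadratic factors as (r - 8)·(r - 10).
Eigenvalues: 8, 8, 10.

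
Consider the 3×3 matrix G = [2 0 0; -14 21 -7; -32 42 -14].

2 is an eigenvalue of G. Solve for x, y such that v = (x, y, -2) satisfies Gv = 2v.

1, 0

We need (G - 2I)v = 0.
G - 2I = [[0, 0, 0], [-14, 19, -7], [-32, 42, -16]].
Row 1: (0)·x + (0)·y + (0)·-2 = 0
Row 2: (-14)·x + (19)·y + (-7)·-2 = 0
Row 3: (-32)·x + (42)·y + (-16)·-2 = 0
Solving gives x = 1, y = 0.
Check: G·(1, 0, -2) = (2, 0, -4) = 2·(1, 0, -2).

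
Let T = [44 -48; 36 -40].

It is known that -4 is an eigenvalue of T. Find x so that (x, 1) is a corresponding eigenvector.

1

We need (T + 4I)v = 0.
T + 4I = [[48, -48], [36, -36]].
Row 1: (48)·x + (-48)·1 = 0
Row 2: (36)·x + (-36)·1 = 0
Solving gives x = 1.
Check: T·(1, 1) = (-4, -4) = -4·(1, 1).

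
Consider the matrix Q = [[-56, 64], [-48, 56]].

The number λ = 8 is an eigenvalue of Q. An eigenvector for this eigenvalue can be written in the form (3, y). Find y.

We need (Q - 8I)v = 0.
Q - 8I = [[-64, 64], [-48, 48]].
Row 1: (-64)·3 + (64)·y = 0
Row 2: (-48)·3 + (48)·y = 0
Solving gives y = 3.
Check: Q·(3, 3) = (24, 24) = 8·(3, 3).

3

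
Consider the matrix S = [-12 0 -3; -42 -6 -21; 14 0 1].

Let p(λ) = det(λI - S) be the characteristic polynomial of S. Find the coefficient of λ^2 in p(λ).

The coefficient of λ^2 of det(λI - S) is −trace(S).
trace(S) = (-12) + (-6) + (1) = -17, so the coefficient is 17.

17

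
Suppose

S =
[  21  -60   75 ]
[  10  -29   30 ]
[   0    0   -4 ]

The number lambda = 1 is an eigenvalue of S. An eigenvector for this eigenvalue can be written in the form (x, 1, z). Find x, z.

3, 0

We need (S - 1I)v = 0.
S - 1I = [[20, -60, 75], [10, -30, 30], [0, 0, -5]].
Row 1: (20)·x + (-60)·1 + (75)·z = 0
Row 2: (10)·x + (-30)·1 + (30)·z = 0
Row 3: (0)·x + (0)·1 + (-5)·z = 0
Solving gives x = 3, z = 0.
Check: S·(3, 1, 0) = (3, 1, 0) = 1·(3, 1, 0).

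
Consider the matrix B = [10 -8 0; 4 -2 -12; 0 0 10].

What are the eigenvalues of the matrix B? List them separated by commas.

The characteristic polynomial is p(lambda) = det(lambda·I - B).
Expanding along the first row, p(lambda) = lambda^3 - 18·lambda^2 + 92·lambda - 120.
Rational-root test: lambda = 6 gives p(6) = 0.
Dividing by (lambda - 6) leaves lambda^2 - 12·lambda + 20.
The quadratic factors as (lambda - 2)·(lambda - 10).
Eigenvalues: 2, 6, 10.

2, 6, 10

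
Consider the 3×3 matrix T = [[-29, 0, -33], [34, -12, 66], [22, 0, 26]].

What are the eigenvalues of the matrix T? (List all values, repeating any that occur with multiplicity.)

Compute the characteristic polynomial p(r) = det(rI - T).
Cofactor expansion gives p(r) = r^3 + 15r^2 + 8r - 336.
Try r = 4: p(4) = 0, so 4 is a root.
Dividing by (r - 4) leaves r^2 + 19r + 84.
The quadratic factors as (r + 12)·(r + 7).
Eigenvalues: -12, -7, 4.

-12, -7, 4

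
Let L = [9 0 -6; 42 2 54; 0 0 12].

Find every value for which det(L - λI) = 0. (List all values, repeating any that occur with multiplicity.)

Compute the characteristic polynomial p(lambda) = det(lambda·I - L).
Expanding the 3×3 determinant: p(lambda) = lambda^3 - 23·lambda^2 + 150·lambda - 216.
Since p(2) = 0, lambda = 2 is a root.
Factor out (lambda - 2): p(lambda) = (lambda - 2)·(lambda^2 - 21·lambda + 108).
The quadratic factors as (lambda - 9)·(lambda - 12).
Eigenvalues: 2, 9, 12.

2, 9, 12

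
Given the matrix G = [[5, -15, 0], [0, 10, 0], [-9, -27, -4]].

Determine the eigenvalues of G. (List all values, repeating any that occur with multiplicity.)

Compute the characteristic polynomial p(s) = det(sI - G).
Cofactor expansion gives p(s) = s^3 - 11s^2 - 10s + 200.
Since p(10) = 0, s = 10 is a root.
Factor out (s - 10): p(s) = (s - 10)·(s^2 - s - 20).
The quadratic factors as (s + 4)·(s - 5).
Eigenvalues: -4, 5, 10.

-4, 5, 10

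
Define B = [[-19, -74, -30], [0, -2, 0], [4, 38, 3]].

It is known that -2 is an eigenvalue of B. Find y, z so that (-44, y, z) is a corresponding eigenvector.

We need (B + 2I)v = 0.
B + 2I = [[-17, -74, -30], [0, 0, 0], [4, 38, 5]].
Row 1: (-17)·-44 + (-74)·y + (-30)·z = 0
Row 2: (0)·-44 + (0)·y + (0)·z = 0
Row 3: (4)·-44 + (38)·y + (5)·z = 0
Solving gives y = 2, z = 20.
Check: B·(-44, 2, 20) = (88, -4, -40) = -2·(-44, 2, 20).

2, 20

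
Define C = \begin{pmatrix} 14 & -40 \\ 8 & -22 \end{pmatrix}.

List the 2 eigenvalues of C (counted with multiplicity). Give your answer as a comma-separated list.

-6, -2

det(C - tI) = (14 - t)(-22 - t) - (-40)·(8) = t^2 + 8t + 12.
This factors as (t + 6)·(t + 2) = 0.
Eigenvalues: -6, -2.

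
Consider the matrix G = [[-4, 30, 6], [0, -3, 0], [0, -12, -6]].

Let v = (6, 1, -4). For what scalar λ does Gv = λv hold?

Compute Gv: G·(6, 1, -4) = (-18, -3, 12).
Since Gv = λv, compare component 1: -18 = λ·6, so λ = -3.

-3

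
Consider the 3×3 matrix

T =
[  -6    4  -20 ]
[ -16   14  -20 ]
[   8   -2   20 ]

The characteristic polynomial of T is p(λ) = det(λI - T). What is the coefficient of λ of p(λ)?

260

p(λ) = λ^3 - 28λ^2 + 260λ - 800.
The coefficient of λ is 260.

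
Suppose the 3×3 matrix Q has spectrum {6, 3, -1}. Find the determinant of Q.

-18

det(Q) is the product of the eigenvalues: (6) · (3) · (-1) = -18.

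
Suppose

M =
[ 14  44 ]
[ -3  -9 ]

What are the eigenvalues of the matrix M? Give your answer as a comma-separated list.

2, 3

det(M - λI) = (14 - λ)(-9 - λ) - (44)·(-3) = λ^2 - 5λ + 6.
This factors as (λ - 2)·(λ - 3) = 0.
Eigenvalues: 2, 3.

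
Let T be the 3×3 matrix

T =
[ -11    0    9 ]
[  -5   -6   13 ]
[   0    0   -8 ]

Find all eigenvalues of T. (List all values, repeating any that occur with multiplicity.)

-11, -8, -6

The characteristic polynomial is p(r) = det(rI - T).
Expanding the 3×3 determinant: p(r) = r^3 + 25r^2 + 202r + 528.
Since p(-8) = 0, r = -8 is a root.
Dividing by (r + 8) leaves r^2 + 17r + 66.
The quadratic factors as (r + 11)·(r + 6).
Eigenvalues: -11, -8, -6.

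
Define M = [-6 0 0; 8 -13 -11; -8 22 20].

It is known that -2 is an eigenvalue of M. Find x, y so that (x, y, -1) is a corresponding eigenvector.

We need (M + 2I)v = 0.
M + 2I = [[-4, 0, 0], [8, -11, -11], [-8, 22, 22]].
Row 1: (-4)·x + (0)·y + (0)·-1 = 0
Row 2: (8)·x + (-11)·y + (-11)·-1 = 0
Row 3: (-8)·x + (22)·y + (22)·-1 = 0
Solving gives x = 0, y = 1.
Check: M·(0, 1, -1) = (0, -2, 2) = -2·(0, 1, -1).

0, 1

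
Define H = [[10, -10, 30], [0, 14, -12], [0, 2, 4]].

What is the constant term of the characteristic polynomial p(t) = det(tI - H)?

p(0) = det(0·I − H) = det(−H) = (−1)^3·det(H).
det(H) = 800, so p(0) = -800.

-800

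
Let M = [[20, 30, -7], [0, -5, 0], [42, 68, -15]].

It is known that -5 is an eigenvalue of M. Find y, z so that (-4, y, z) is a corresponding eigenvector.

We need (M + 5I)v = 0.
M + 5I = [[25, 30, -7], [0, 0, 0], [42, 68, -10]].
Row 1: (25)·-4 + (30)·y + (-7)·z = 0
Row 2: (0)·-4 + (0)·y + (0)·z = 0
Row 3: (42)·-4 + (68)·y + (-10)·z = 0
Solving gives y = 1, z = -10.
Check: M·(-4, 1, -10) = (20, -5, 50) = -5·(-4, 1, -10).

1, -10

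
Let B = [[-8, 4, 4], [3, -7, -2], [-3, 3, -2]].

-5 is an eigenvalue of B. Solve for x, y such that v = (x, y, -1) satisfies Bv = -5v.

We need (B + 5I)v = 0.
B + 5I = [[-3, 4, 4], [3, -2, -2], [-3, 3, 3]].
Row 1: (-3)·x + (4)·y + (4)·-1 = 0
Row 2: (3)·x + (-2)·y + (-2)·-1 = 0
Row 3: (-3)·x + (3)·y + (3)·-1 = 0
Solving gives x = 0, y = 1.
Check: B·(0, 1, -1) = (0, -5, 5) = -5·(0, 1, -1).

0, 1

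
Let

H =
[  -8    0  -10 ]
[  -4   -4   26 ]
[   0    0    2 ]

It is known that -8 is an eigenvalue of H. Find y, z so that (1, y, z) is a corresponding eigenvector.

1, 0

We need (H + 8I)v = 0.
H + 8I = [[0, 0, -10], [-4, 4, 26], [0, 0, 10]].
Row 1: (0)·1 + (0)·y + (-10)·z = 0
Row 2: (-4)·1 + (4)·y + (26)·z = 0
Row 3: (0)·1 + (0)·y + (10)·z = 0
Solving gives y = 1, z = 0.
Check: H·(1, 1, 0) = (-8, -8, 0) = -8·(1, 1, 0).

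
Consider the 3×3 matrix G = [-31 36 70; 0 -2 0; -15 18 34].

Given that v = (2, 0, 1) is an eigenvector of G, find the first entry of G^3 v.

128

First find the eigenvalue: Gv = (8, 0, 4) = 4·(2, 0, 1), so λ = 4.
Then G^3 v = λ^3·v = 4^3·(2, 0, 1) = 64·(2, 0, 1) = (128, 0, 64).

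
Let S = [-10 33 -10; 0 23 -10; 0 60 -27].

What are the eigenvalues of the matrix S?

-10, -7, 3

The characteristic polynomial is p(μ) = det(μI - S).
Expanding along the first row, p(μ) = μ^3 + 14μ^2 + 19μ - 210.
Rational-root test: μ = 3 gives p(3) = 0.
Dividing by (μ - 3) leaves μ^2 + 17μ + 70.
The quadratic factors as (μ + 10)·(μ + 7).
Eigenvalues: -10, -7, 3.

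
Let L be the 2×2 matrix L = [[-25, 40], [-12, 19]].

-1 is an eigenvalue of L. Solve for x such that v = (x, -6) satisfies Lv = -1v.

-10

We need (L + 1I)v = 0.
L + 1I = [[-24, 40], [-12, 20]].
Row 1: (-24)·x + (40)·-6 = 0
Row 2: (-12)·x + (20)·-6 = 0
Solving gives x = -10.
Check: L·(-10, -6) = (10, 6) = -1·(-10, -6).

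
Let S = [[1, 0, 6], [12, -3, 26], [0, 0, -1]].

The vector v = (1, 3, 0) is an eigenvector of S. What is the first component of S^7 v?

1

First find the eigenvalue: Sv = (1, 3, 0) = 1·(1, 3, 0), so λ = 1.
Then S^7 v = λ^7·v = 1^7·(1, 3, 0) = 1·(1, 3, 0) = (1, 3, 0).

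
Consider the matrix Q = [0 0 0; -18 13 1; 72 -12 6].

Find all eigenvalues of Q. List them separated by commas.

0, 9, 10

Compute the characteristic polynomial p(μ) = det(μI - Q).
Expanding the 3×3 determinant: p(μ) = μ^3 - 19μ^2 + 90μ.
Try μ = 0: p(0) = 0, so 0 is a root.
Dividing by μ leaves μ^2 - 19μ + 90.
The quadratic factors as (μ - 9)·(μ - 10).
Eigenvalues: 0, 9, 10.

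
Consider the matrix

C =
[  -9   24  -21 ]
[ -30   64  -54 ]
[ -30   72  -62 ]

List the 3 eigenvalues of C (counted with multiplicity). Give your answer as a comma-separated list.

-8, 0, 1

Compute the characteristic polynomial p(μ) = det(μI - C).
Expanding the 3×3 determinant: p(μ) = μ^3 + 7μ^2 - 8μ.
Since p(0) = 0, μ = 0 is a root.
Factor out μ: p(μ) = μ·(μ^2 + 7μ - 8).
The quadratic factors as (μ + 8)·(μ - 1).
Eigenvalues: -8, 0, 1.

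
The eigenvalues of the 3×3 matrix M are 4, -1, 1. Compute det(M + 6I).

If M has eigenvalues 4, -1, 1, then M + 6I has eigenvalues 10, 5, 7.
det(M + 6I) = (10) · (5) · (7) = 350.

350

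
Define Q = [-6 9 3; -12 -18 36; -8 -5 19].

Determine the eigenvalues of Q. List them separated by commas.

The characteristic polynomial is p(lambda) = det(lambda·I - Q).
Expanding along the first row, p(lambda) = lambda^3 + 5·lambda^2 - 36·lambda - 180.
Try lambda = -5: p(-5) = 0, so -5 is a root.
Dividing by (lambda + 5) leaves lambda^2 - 36.
The quadratic factors as (lambda + 6)·(lambda - 6).
Eigenvalues: -6, -5, 6.

-6, -5, 6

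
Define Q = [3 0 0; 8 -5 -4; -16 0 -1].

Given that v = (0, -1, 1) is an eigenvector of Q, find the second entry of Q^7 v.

1

First find the eigenvalue: Qv = (0, 1, -1) = -1·(0, -1, 1), so λ = -1.
Then Q^7 v = λ^7·v = (-1)^7·(0, -1, 1) = -1·(0, -1, 1) = (0, 1, -1).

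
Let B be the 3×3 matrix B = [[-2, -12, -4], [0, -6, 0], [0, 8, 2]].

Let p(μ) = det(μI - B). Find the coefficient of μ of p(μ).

p(μ) = μ^3 + 6μ^2 - 4μ - 24.
The coefficient of μ is -4.

-4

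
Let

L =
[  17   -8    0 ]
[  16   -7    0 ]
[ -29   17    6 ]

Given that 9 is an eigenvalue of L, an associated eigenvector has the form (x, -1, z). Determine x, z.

-1, 4

We need (L - 9I)v = 0.
L - 9I = [[8, -8, 0], [16, -16, 0], [-29, 17, -3]].
Row 1: (8)·x + (-8)·-1 + (0)·z = 0
Row 2: (16)·x + (-16)·-1 + (0)·z = 0
Row 3: (-29)·x + (17)·-1 + (-3)·z = 0
Solving gives x = -1, z = 4.
Check: L·(-1, -1, 4) = (-9, -9, 36) = 9·(-1, -1, 4).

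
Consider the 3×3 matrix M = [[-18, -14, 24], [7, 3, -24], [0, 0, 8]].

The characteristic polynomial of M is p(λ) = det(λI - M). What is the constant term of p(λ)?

-352

p(λ) = λ^3 + 7λ^2 - 76λ - 352.
The constant term is -352.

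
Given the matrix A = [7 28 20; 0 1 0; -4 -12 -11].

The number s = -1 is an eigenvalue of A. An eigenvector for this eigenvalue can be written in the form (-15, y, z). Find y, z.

We need (A + 1I)v = 0.
A + 1I = [[8, 28, 20], [0, 2, 0], [-4, -12, -10]].
Row 1: (8)·-15 + (28)·y + (20)·z = 0
Row 2: (0)·-15 + (2)·y + (0)·z = 0
Row 3: (-4)·-15 + (-12)·y + (-10)·z = 0
Solving gives y = 0, z = 6.
Check: A·(-15, 0, 6) = (15, 0, -6) = -1·(-15, 0, 6).

0, 6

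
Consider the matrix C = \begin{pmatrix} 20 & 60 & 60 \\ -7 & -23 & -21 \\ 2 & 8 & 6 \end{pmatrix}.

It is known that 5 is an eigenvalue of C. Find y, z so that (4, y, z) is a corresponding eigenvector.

We need (C - 5I)v = 0.
C - 5I = [[15, 60, 60], [-7, -28, -21], [2, 8, 1]].
Row 1: (15)·4 + (60)·y + (60)·z = 0
Row 2: (-7)·4 + (-28)·y + (-21)·z = 0
Row 3: (2)·4 + (8)·y + (1)·z = 0
Solving gives y = -1, z = 0.
Check: C·(4, -1, 0) = (20, -5, 0) = 5·(4, -1, 0).

-1, 0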